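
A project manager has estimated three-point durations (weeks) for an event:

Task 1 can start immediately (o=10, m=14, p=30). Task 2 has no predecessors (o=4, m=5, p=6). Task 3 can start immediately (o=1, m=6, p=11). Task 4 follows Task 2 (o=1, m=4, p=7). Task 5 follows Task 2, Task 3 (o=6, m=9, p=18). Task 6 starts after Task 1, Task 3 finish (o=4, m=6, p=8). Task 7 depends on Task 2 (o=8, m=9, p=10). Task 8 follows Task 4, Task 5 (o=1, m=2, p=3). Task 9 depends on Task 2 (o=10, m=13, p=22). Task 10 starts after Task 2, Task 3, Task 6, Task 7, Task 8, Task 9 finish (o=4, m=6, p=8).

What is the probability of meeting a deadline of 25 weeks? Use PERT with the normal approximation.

0.193

te_Task 1 = (10 + 4·14 + 30)/6 = 96/6 = 16; σ²_Task 1 = ((30−10)/6)² = 11.111
te_Task 2 = (4 + 4·5 + 6)/6 = 30/6 = 5; σ²_Task 2 = ((6−4)/6)² = 0.111
te_Task 3 = (1 + 4·6 + 11)/6 = 36/6 = 6; σ²_Task 3 = ((11−1)/6)² = 2.778
te_Task 4 = (1 + 4·4 + 7)/6 = 24/6 = 4; σ²_Task 4 = ((7−1)/6)² = 1.000
te_Task 5 = (6 + 4·9 + 18)/6 = 60/6 = 10; σ²_Task 5 = ((18−6)/6)² = 4.000
te_Task 6 = (4 + 4·6 + 8)/6 = 36/6 = 6; σ²_Task 6 = ((8−4)/6)² = 0.444
te_Task 7 = (8 + 4·9 + 10)/6 = 54/6 = 9; σ²_Task 7 = ((10−8)/6)² = 0.111
te_Task 8 = (1 + 4·2 + 3)/6 = 12/6 = 2; σ²_Task 8 = ((3−1)/6)² = 0.111
te_Task 9 = (10 + 4·13 + 22)/6 = 84/6 = 14; σ²_Task 9 = ((22−10)/6)² = 4.000
te_Task 10 = (4 + 4·6 + 8)/6 = 36/6 = 6; σ²_Task 10 = ((8−4)/6)² = 0.444

Forward pass:
ES_Task 1 = 0; EF_Task 1 = 16
ES_Task 2 = 0; EF_Task 2 = 5
ES_Task 3 = 0; EF_Task 3 = 6
ES_Task 4 = 5; EF_Task 4 = 5+4 = 9
ES_Task 5 = max(EF_Task 2=5, EF_Task 3=6) = 6; EF_Task 5 = 6+10 = 16
ES_Task 6 = max(EF_Task 1=16, EF_Task 3=6) = 16; EF_Task 6 = 16+6 = 22
ES_Task 7 = 5; EF_Task 7 = 5+9 = 14
ES_Task 8 = max(EF_Task 4=9, EF_Task 5=16) = 16; EF_Task 8 = 16+2 = 18
ES_Task 9 = 5; EF_Task 9 = 5+14 = 19
ES_Task 10 = max(EF_Task 2=5, EF_Task 3=6, EF_Task 6=22, EF_Task 7=14, EF_Task 8=18, EF_Task 9=19) = 22; EF_Task 10 = 22+6 = 28
Expected project duration μ = 28 weeks. Critical path: Task 1 → Task 6 → Task 10.

Variance along critical path = 11.111 + 0.444 + 0.444 = 12.000; σ = √12.000 = 3.464 weeks.
Z = (25 − 28) / 3.464 = -0.866
P(T ≤ 25) = Φ(-0.866) ≈ 0.193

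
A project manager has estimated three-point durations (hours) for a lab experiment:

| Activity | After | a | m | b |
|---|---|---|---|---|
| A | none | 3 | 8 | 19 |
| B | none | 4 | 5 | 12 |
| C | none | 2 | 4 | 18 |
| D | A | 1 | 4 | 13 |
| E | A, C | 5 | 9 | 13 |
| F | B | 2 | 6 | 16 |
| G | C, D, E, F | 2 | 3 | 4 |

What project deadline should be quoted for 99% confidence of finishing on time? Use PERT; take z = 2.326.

28.0 hours

te_A = (3 + 4·8 + 19)/6 = 54/6 = 9; σ²_A = ((19−3)/6)² = 7.111
te_B = (4 + 4·5 + 12)/6 = 36/6 = 6; σ²_B = ((12−4)/6)² = 1.778
te_C = (2 + 4·4 + 18)/6 = 36/6 = 6; σ²_C = ((18−2)/6)² = 7.111
te_D = (1 + 4·4 + 13)/6 = 30/6 = 5; σ²_D = ((13−1)/6)² = 4.000
te_E = (5 + 4·9 + 13)/6 = 54/6 = 9; σ²_E = ((13−5)/6)² = 1.778
te_F = (2 + 4·6 + 16)/6 = 42/6 = 7; σ²_F = ((16−2)/6)² = 5.444
te_G = (2 + 4·3 + 4)/6 = 18/6 = 3; σ²_G = ((4−2)/6)² = 0.111

Forward pass:
ES_A = 0; EF_A = 9
ES_B = 0; EF_B = 6
ES_C = 0; EF_C = 6
ES_D = 9; EF_D = 9+5 = 14
ES_E = max(EF_A=9, EF_C=6) = 9; EF_E = 9+9 = 18
ES_F = 6; EF_F = 6+7 = 13
ES_G = max(EF_C=6, EF_D=14, EF_E=18, EF_F=13) = 18; EF_G = 18+3 = 21
Expected project duration μ = 21 hours. Critical path: A → E → G.

Variance along critical path = 7.111 + 1.778 + 0.111 = 9.000; σ = 3.000 hours.
D = μ + z·σ = 21 + 2.326·3.000 = 28.0 hours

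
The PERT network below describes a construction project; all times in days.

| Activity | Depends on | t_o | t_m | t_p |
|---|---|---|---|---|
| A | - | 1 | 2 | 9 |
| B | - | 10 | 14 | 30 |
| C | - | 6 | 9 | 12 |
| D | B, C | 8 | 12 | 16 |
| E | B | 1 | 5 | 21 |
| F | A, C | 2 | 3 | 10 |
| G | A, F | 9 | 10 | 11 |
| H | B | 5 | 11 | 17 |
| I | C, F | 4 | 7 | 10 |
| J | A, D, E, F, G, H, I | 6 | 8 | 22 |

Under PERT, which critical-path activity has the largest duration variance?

B

te_A = (1 + 4·2 + 9)/6 = 18/6 = 3; σ²_A = ((9−1)/6)² = 1.778
te_B = (10 + 4·14 + 30)/6 = 96/6 = 16; σ²_B = ((30−10)/6)² = 11.111
te_C = (6 + 4·9 + 12)/6 = 54/6 = 9; σ²_C = ((12−6)/6)² = 1.000
te_D = (8 + 4·12 + 16)/6 = 72/6 = 12; σ²_D = ((16−8)/6)² = 1.778
te_E = (1 + 4·5 + 21)/6 = 42/6 = 7; σ²_E = ((21−1)/6)² = 11.111
te_F = (2 + 4·3 + 10)/6 = 24/6 = 4; σ²_F = ((10−2)/6)² = 1.778
te_G = (9 + 4·10 + 11)/6 = 60/6 = 10; σ²_G = ((11−9)/6)² = 0.111
te_H = (5 + 4·11 + 17)/6 = 66/6 = 11; σ²_H = ((17−5)/6)² = 4.000
te_I = (4 + 4·7 + 10)/6 = 42/6 = 7; σ²_I = ((10−4)/6)² = 1.000
te_J = (6 + 4·8 + 22)/6 = 60/6 = 10; σ²_J = ((22−6)/6)² = 7.111

Forward pass:
ES_A = 0; EF_A = 3
ES_B = 0; EF_B = 16
ES_C = 0; EF_C = 9
ES_D = max(EF_B=16, EF_C=9) = 16; EF_D = 16+12 = 28
ES_E = 16; EF_E = 16+7 = 23
ES_F = max(EF_A=3, EF_C=9) = 9; EF_F = 9+4 = 13
ES_G = max(EF_A=3, EF_F=13) = 13; EF_G = 13+10 = 23
ES_H = 16; EF_H = 16+11 = 27
ES_I = max(EF_C=9, EF_F=13) = 13; EF_I = 13+7 = 20
ES_J = max(EF_A=3, EF_D=28, EF_E=23, EF_F=13, EF_G=23, EF_H=27, EF_I=20) = 28; EF_J = 28+10 = 38
Expected project duration μ = 38 days. Critical path: B → D → J.

Variances on critical path: σ²_B=11.111, σ²_D=1.778, σ²_J=7.111.
Largest is σ²_B = 11.111.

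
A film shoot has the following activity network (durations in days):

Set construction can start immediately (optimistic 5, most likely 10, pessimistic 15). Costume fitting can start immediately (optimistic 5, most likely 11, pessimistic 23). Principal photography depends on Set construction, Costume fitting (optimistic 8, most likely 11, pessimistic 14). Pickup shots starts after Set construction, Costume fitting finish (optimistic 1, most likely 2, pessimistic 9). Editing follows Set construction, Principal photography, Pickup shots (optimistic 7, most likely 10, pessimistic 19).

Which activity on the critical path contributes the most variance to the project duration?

te_Set construction = (5 + 4·10 + 15)/6 = 60/6 = 10; σ²_Set construction = ((15−5)/6)² = 2.778
te_Costume fitting = (5 + 4·11 + 23)/6 = 72/6 = 12; σ²_Costume fitting = ((23−5)/6)² = 9.000
te_Principal photography = (8 + 4·11 + 14)/6 = 66/6 = 11; σ²_Principal photography = ((14−8)/6)² = 1.000
te_Pickup shots = (1 + 4·2 + 9)/6 = 18/6 = 3; σ²_Pickup shots = ((9−1)/6)² = 1.778
te_Editing = (7 + 4·10 + 19)/6 = 66/6 = 11; σ²_Editing = ((19−7)/6)² = 4.000

Forward pass:
ES_Set construction = 0; EF_Set construction = 10
ES_Costume fitting = 0; EF_Costume fitting = 12
ES_Principal photography = max(EF_Set construction=10, EF_Costume fitting=12) = 12; EF_Principal photography = 12+11 = 23
ES_Pickup shots = max(EF_Set construction=10, EF_Costume fitting=12) = 12; EF_Pickup shots = 12+3 = 15
ES_Editing = max(EF_Set construction=10, EF_Principal photography=23, EF_Pickup shots=15) = 23; EF_Editing = 23+11 = 34
Expected project duration μ = 34 days. Critical path: Costume fitting → Principal photography → Editing.

Variances on critical path: σ²_Costume fitting=9.000, σ²_Principal photography=1.000, σ²_Editing=4.000.
Largest is σ²_Costume fitting = 9.000.

Costume fitting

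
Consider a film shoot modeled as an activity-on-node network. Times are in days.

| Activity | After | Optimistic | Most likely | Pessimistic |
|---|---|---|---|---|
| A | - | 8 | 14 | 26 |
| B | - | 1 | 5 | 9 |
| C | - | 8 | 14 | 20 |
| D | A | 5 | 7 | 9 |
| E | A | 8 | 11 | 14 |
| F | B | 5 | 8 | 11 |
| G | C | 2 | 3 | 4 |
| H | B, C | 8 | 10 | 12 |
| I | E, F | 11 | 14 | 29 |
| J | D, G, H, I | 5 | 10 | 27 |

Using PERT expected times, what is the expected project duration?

54 days

te_A = (8 + 4·14 + 26)/6 = 90/6 = 15
te_B = (1 + 4·5 + 9)/6 = 30/6 = 5
te_C = (8 + 4·14 + 20)/6 = 84/6 = 14
te_D = (5 + 4·7 + 9)/6 = 42/6 = 7
te_E = (8 + 4·11 + 14)/6 = 66/6 = 11
te_F = (5 + 4·8 + 11)/6 = 48/6 = 8
te_G = (2 + 4·3 + 4)/6 = 18/6 = 3
te_H = (8 + 4·10 + 12)/6 = 60/6 = 10
te_I = (11 + 4·14 + 29)/6 = 96/6 = 16
te_J = (5 + 4·10 + 27)/6 = 72/6 = 12

Forward pass:
ES_A = 0; EF_A = 15
ES_B = 0; EF_B = 5
ES_C = 0; EF_C = 14
ES_D = 15; EF_D = 15+7 = 22
ES_E = 15; EF_E = 15+11 = 26
ES_F = 5; EF_F = 5+8 = 13
ES_G = 14; EF_G = 14+3 = 17
ES_H = max(EF_B=5, EF_C=14) = 14; EF_H = 14+10 = 24
ES_I = max(EF_E=26, EF_F=13) = 26; EF_I = 26+16 = 42
ES_J = max(EF_D=22, EF_G=17, EF_H=24, EF_I=42) = 42; EF_J = 42+12 = 54
Expected project duration μ = 54 days. Critical path: A → E → I → J.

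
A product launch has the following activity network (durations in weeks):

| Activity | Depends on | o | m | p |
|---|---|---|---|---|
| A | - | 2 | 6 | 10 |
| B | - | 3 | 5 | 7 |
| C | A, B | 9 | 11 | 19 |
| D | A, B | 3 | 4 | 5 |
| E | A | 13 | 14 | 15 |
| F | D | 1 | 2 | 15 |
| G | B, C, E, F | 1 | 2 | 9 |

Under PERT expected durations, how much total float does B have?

3 weeks

te_A = (2 + 4·6 + 10)/6 = 36/6 = 6
te_B = (3 + 4·5 + 7)/6 = 30/6 = 5
te_C = (9 + 4·11 + 19)/6 = 72/6 = 12
te_D = (3 + 4·4 + 5)/6 = 24/6 = 4
te_E = (13 + 4·14 + 15)/6 = 84/6 = 14
te_F = (1 + 4·2 + 15)/6 = 24/6 = 4
te_G = (1 + 4·2 + 9)/6 = 18/6 = 3

Forward pass:
ES_A = 0; EF_A = 6
ES_B = 0; EF_B = 5
ES_C = max(EF_A=6, EF_B=5) = 6; EF_C = 6+12 = 18
ES_D = max(EF_A=6, EF_B=5) = 6; EF_D = 6+4 = 10
ES_E = 6; EF_E = 6+14 = 20
ES_F = 10; EF_F = 10+4 = 14
ES_G = max(EF_B=5, EF_C=18, EF_E=20, EF_F=14) = 20; EF_G = 20+3 = 23
Expected project duration μ = 23 weeks. Critical path: A → E → G.

Backward pass:
LF_G = 23; LS_G = 23−3 = 20
LF_F = LS_G = 20; LS_F = 20−4 = 16
LF_E = LS_G = 20; LS_E = 20−14 = 6
LF_D = LS_F = 16; LS_D = 16−4 = 12
LF_C = LS_G = 20; LS_C = 20−12 = 8
LF_B = min(LS_C=8, LS_D=12, LS_G=20) = 8; LS_B = 8−5 = 3
LF_A = min(LS_C=8, LS_D=12, LS_E=6) = 6; LS_A = 6−6 = 0
Slack_B = LS_B − ES_B = 3 − 0 = 3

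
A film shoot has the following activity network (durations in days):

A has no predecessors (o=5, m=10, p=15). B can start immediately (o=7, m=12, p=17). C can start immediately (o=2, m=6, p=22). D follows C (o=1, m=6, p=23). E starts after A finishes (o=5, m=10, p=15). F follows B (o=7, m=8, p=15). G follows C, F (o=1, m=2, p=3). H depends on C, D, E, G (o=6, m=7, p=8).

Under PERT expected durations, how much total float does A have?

te_A = (5 + 4·10 + 15)/6 = 60/6 = 10
te_B = (7 + 4·12 + 17)/6 = 72/6 = 12
te_C = (2 + 4·6 + 22)/6 = 48/6 = 8
te_D = (1 + 4·6 + 23)/6 = 48/6 = 8
te_E = (5 + 4·10 + 15)/6 = 60/6 = 10
te_F = (7 + 4·8 + 15)/6 = 54/6 = 9
te_G = (1 + 4·2 + 3)/6 = 12/6 = 2
te_H = (6 + 4·7 + 8)/6 = 42/6 = 7

Forward pass:
ES_A = 0; EF_A = 10
ES_B = 0; EF_B = 12
ES_C = 0; EF_C = 8
ES_D = 8; EF_D = 8+8 = 16
ES_E = 10; EF_E = 10+10 = 20
ES_F = 12; EF_F = 12+9 = 21
ES_G = max(EF_C=8, EF_F=21) = 21; EF_G = 21+2 = 23
ES_H = max(EF_C=8, EF_D=16, EF_E=20, EF_G=23) = 23; EF_H = 23+7 = 30
Expected project duration μ = 30 days. Critical path: B → F → G → H.

Backward pass:
LF_H = 30; LS_H = 30−7 = 23
LF_G = LS_H = 23; LS_G = 23−2 = 21
LF_F = LS_G = 21; LS_F = 21−9 = 12
LF_E = LS_H = 23; LS_E = 23−10 = 13
LF_D = LS_H = 23; LS_D = 23−8 = 15
LF_C = min(LS_D=15, LS_G=21, LS_H=23) = 15; LS_C = 15−8 = 7
LF_B = LS_F = 12; LS_B = 12−12 = 0
LF_A = LS_E = 13; LS_A = 13−10 = 3
Slack_A = LS_A − ES_A = 3 − 0 = 3

3 days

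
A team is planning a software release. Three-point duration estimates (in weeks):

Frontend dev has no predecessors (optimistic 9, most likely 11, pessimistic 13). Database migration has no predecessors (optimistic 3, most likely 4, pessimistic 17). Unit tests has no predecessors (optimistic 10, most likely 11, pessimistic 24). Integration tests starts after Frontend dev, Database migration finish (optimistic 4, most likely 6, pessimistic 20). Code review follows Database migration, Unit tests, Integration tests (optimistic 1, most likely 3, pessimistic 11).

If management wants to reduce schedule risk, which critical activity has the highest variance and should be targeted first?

Integration tests

te_Frontend dev = (9 + 4·11 + 13)/6 = 66/6 = 11; σ²_Frontend dev = ((13−9)/6)² = 0.444
te_Database migration = (3 + 4·4 + 17)/6 = 36/6 = 6; σ²_Database migration = ((17−3)/6)² = 5.444
te_Unit tests = (10 + 4·11 + 24)/6 = 78/6 = 13; σ²_Unit tests = ((24−10)/6)² = 5.444
te_Integration tests = (4 + 4·6 + 20)/6 = 48/6 = 8; σ²_Integration tests = ((20−4)/6)² = 7.111
te_Code review = (1 + 4·3 + 11)/6 = 24/6 = 4; σ²_Code review = ((11−1)/6)² = 2.778

Forward pass:
ES_Frontend dev = 0; EF_Frontend dev = 11
ES_Database migration = 0; EF_Database migration = 6
ES_Unit tests = 0; EF_Unit tests = 13
ES_Integration tests = max(EF_Frontend dev=11, EF_Database migration=6) = 11; EF_Integration tests = 11+8 = 19
ES_Code review = max(EF_Database migration=6, EF_Unit tests=13, EF_Integration tests=19) = 19; EF_Code review = 19+4 = 23
Expected project duration μ = 23 weeks. Critical path: Frontend dev → Integration tests → Code review.

Variances on critical path: σ²_Frontend dev=0.444, σ²_Integration tests=7.111, σ²_Code review=2.778.
Largest is σ²_Integration tests = 7.111.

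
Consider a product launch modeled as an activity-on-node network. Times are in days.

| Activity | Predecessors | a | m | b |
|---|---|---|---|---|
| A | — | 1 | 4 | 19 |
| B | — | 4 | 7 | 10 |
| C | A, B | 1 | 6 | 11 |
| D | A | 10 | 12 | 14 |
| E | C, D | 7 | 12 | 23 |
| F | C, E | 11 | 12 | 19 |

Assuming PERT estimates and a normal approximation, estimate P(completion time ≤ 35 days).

te_A = (1 + 4·4 + 19)/6 = 36/6 = 6; σ²_A = ((19−1)/6)² = 9.000
te_B = (4 + 4·7 + 10)/6 = 42/6 = 7; σ²_B = ((10−4)/6)² = 1.000
te_C = (1 + 4·6 + 11)/6 = 36/6 = 6; σ²_C = ((11−1)/6)² = 2.778
te_D = (10 + 4·12 + 14)/6 = 72/6 = 12; σ²_D = ((14−10)/6)² = 0.444
te_E = (7 + 4·12 + 23)/6 = 78/6 = 13; σ²_E = ((23−7)/6)² = 7.111
te_F = (11 + 4·12 + 19)/6 = 78/6 = 13; σ²_F = ((19−11)/6)² = 1.778

Forward pass:
ES_A = 0; EF_A = 6
ES_B = 0; EF_B = 7
ES_C = max(EF_A=6, EF_B=7) = 7; EF_C = 7+6 = 13
ES_D = 6; EF_D = 6+12 = 18
ES_E = max(EF_C=13, EF_D=18) = 18; EF_E = 18+13 = 31
ES_F = max(EF_C=13, EF_E=31) = 31; EF_F = 31+13 = 44
Expected project duration μ = 44 days. Critical path: A → D → E → F.

Variance along critical path = 9.000 + 0.444 + 7.111 + 1.778 = 18.333; σ = √18.333 = 4.282 days.
Z = (35 − 44) / 4.282 = -2.102
P(T ≤ 35) = Φ(-2.102) ≈ 0.018

0.018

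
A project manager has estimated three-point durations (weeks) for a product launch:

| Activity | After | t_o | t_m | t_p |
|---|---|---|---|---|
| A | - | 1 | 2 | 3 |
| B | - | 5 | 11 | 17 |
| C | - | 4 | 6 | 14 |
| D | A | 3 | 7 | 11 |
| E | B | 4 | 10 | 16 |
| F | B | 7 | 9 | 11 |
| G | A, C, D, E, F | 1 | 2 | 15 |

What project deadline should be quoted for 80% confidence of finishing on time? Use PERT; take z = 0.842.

te_A = (1 + 4·2 + 3)/6 = 12/6 = 2; σ²_A = ((3−1)/6)² = 0.111
te_B = (5 + 4·11 + 17)/6 = 66/6 = 11; σ²_B = ((17−5)/6)² = 4.000
te_C = (4 + 4·6 + 14)/6 = 42/6 = 7; σ²_C = ((14−4)/6)² = 2.778
te_D = (3 + 4·7 + 11)/6 = 42/6 = 7; σ²_D = ((11−3)/6)² = 1.778
te_E = (4 + 4·10 + 16)/6 = 60/6 = 10; σ²_E = ((16−4)/6)² = 4.000
te_F = (7 + 4·9 + 11)/6 = 54/6 = 9; σ²_F = ((11−7)/6)² = 0.444
te_G = (1 + 4·2 + 15)/6 = 24/6 = 4; σ²_G = ((15−1)/6)² = 5.444

Forward pass:
ES_A = 0; EF_A = 2
ES_B = 0; EF_B = 11
ES_C = 0; EF_C = 7
ES_D = 2; EF_D = 2+7 = 9
ES_E = 11; EF_E = 11+10 = 21
ES_F = 11; EF_F = 11+9 = 20
ES_G = max(EF_A=2, EF_C=7, EF_D=9, EF_E=21, EF_F=20) = 21; EF_G = 21+4 = 25
Expected project duration μ = 25 weeks. Critical path: B → E → G.

Variance along critical path = 4.000 + 4.000 + 5.444 = 13.444; σ = 3.667 weeks.
D = μ + z·σ = 25 + 0.842·3.667 = 28.1 weeks

28.1 weeks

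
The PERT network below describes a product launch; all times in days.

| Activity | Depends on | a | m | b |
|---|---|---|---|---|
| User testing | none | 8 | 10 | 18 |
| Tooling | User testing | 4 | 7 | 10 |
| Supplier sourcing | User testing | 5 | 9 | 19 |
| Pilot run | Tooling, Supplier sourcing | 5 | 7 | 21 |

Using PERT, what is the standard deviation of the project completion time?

3.92 days

te_User testing = (8 + 4·10 + 18)/6 = 66/6 = 11; σ²_User testing = ((18−8)/6)² = 2.778
te_Tooling = (4 + 4·7 + 10)/6 = 42/6 = 7; σ²_Tooling = ((10−4)/6)² = 1.000
te_Supplier sourcing = (5 + 4·9 + 19)/6 = 60/6 = 10; σ²_Supplier sourcing = ((19−5)/6)² = 5.444
te_Pilot run = (5 + 4·7 + 21)/6 = 54/6 = 9; σ²_Pilot run = ((21−5)/6)² = 7.111

Forward pass:
ES_User testing = 0; EF_User testing = 11
ES_Tooling = 11; EF_Tooling = 11+7 = 18
ES_Supplier sourcing = 11; EF_Supplier sourcing = 11+10 = 21
ES_Pilot run = max(EF_Tooling=18, EF_Supplier sourcing=21) = 21; EF_Pilot run = 21+9 = 30
Expected project duration μ = 30 days. Critical path: User testing → Supplier sourcing → Pilot run.

Variance along critical path = 2.778 + 5.444 + 7.111 = 15.333
σ = √15.333 = 3.916 days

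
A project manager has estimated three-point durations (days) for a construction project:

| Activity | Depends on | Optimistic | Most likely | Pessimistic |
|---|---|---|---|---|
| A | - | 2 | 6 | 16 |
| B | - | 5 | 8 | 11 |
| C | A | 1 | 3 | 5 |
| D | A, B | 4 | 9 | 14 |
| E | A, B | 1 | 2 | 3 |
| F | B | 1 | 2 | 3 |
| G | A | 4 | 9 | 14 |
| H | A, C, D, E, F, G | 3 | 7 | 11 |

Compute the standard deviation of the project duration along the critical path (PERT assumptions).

te_A = (2 + 4·6 + 16)/6 = 42/6 = 7; σ²_A = ((16−2)/6)² = 5.444
te_B = (5 + 4·8 + 11)/6 = 48/6 = 8; σ²_B = ((11−5)/6)² = 1.000
te_C = (1 + 4·3 + 5)/6 = 18/6 = 3; σ²_C = ((5−1)/6)² = 0.444
te_D = (4 + 4·9 + 14)/6 = 54/6 = 9; σ²_D = ((14−4)/6)² = 2.778
te_E = (1 + 4·2 + 3)/6 = 12/6 = 2; σ²_E = ((3−1)/6)² = 0.111
te_F = (1 + 4·2 + 3)/6 = 12/6 = 2; σ²_F = ((3−1)/6)² = 0.111
te_G = (4 + 4·9 + 14)/6 = 54/6 = 9; σ²_G = ((14−4)/6)² = 2.778
te_H = (3 + 4·7 + 11)/6 = 42/6 = 7; σ²_H = ((11−3)/6)² = 1.778

Forward pass:
ES_A = 0; EF_A = 7
ES_B = 0; EF_B = 8
ES_C = 7; EF_C = 7+3 = 10
ES_D = max(EF_A=7, EF_B=8) = 8; EF_D = 8+9 = 17
ES_E = max(EF_A=7, EF_B=8) = 8; EF_E = 8+2 = 10
ES_F = 8; EF_F = 8+2 = 10
ES_G = 7; EF_G = 7+9 = 16
ES_H = max(EF_A=7, EF_C=10, EF_D=17, EF_E=10, EF_F=10, EF_G=16) = 17; EF_H = 17+7 = 24
Expected project duration μ = 24 days. Critical path: B → D → H.

Variance along critical path = 1.000 + 2.778 + 1.778 = 5.556
σ = √5.556 = 2.357 days

2.36 days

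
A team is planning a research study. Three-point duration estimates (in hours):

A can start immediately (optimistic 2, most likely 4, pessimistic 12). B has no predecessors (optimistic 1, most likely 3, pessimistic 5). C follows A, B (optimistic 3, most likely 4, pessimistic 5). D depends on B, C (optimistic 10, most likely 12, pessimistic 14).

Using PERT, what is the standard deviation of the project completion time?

te_A = (2 + 4·4 + 12)/6 = 30/6 = 5; σ²_A = ((12−2)/6)² = 2.778
te_B = (1 + 4·3 + 5)/6 = 18/6 = 3; σ²_B = ((5−1)/6)² = 0.444
te_C = (3 + 4·4 + 5)/6 = 24/6 = 4; σ²_C = ((5−3)/6)² = 0.111
te_D = (10 + 4·12 + 14)/6 = 72/6 = 12; σ²_D = ((14−10)/6)² = 0.444

Forward pass:
ES_A = 0; EF_A = 5
ES_B = 0; EF_B = 3
ES_C = max(EF_A=5, EF_B=3) = 5; EF_C = 5+4 = 9
ES_D = max(EF_B=3, EF_C=9) = 9; EF_D = 9+12 = 21
Expected project duration μ = 21 hours. Critical path: A → C → D.

Variance along critical path = 2.778 + 0.111 + 0.444 = 3.333
σ = √3.333 = 1.826 hours

1.83 hours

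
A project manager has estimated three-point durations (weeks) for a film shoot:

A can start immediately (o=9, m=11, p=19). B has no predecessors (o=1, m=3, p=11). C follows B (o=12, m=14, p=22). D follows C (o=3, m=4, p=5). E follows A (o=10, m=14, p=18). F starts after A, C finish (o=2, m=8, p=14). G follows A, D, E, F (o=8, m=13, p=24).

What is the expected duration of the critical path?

41 weeks

te_A = (9 + 4·11 + 19)/6 = 72/6 = 12
te_B = (1 + 4·3 + 11)/6 = 24/6 = 4
te_C = (12 + 4·14 + 22)/6 = 90/6 = 15
te_D = (3 + 4·4 + 5)/6 = 24/6 = 4
te_E = (10 + 4·14 + 18)/6 = 84/6 = 14
te_F = (2 + 4·8 + 14)/6 = 48/6 = 8
te_G = (8 + 4·13 + 24)/6 = 84/6 = 14

Forward pass:
ES_A = 0; EF_A = 12
ES_B = 0; EF_B = 4
ES_C = 4; EF_C = 4+15 = 19
ES_D = 19; EF_D = 19+4 = 23
ES_E = 12; EF_E = 12+14 = 26
ES_F = max(EF_A=12, EF_C=19) = 19; EF_F = 19+8 = 27
ES_G = max(EF_A=12, EF_D=23, EF_E=26, EF_F=27) = 27; EF_G = 27+14 = 41
Expected project duration μ = 41 weeks. Critical path: B → C → F → G.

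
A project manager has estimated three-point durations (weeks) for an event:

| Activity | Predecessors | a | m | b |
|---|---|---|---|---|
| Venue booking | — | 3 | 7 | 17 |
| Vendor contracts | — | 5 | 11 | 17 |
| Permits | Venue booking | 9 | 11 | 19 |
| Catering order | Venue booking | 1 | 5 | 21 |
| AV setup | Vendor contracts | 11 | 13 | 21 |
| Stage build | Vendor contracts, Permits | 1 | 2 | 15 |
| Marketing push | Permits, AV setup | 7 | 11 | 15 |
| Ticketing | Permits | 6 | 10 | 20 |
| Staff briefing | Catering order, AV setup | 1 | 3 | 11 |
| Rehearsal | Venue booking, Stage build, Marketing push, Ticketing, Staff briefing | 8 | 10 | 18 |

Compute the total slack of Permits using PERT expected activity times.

te_Venue booking = (3 + 4·7 + 17)/6 = 48/6 = 8
te_Vendor contracts = (5 + 4·11 + 17)/6 = 66/6 = 11
te_Permits = (9 + 4·11 + 19)/6 = 72/6 = 12
te_Catering order = (1 + 4·5 + 21)/6 = 42/6 = 7
te_AV setup = (11 + 4·13 + 21)/6 = 84/6 = 14
te_Stage build = (1 + 4·2 + 15)/6 = 24/6 = 4
te_Marketing push = (7 + 4·11 + 15)/6 = 66/6 = 11
te_Ticketing = (6 + 4·10 + 20)/6 = 66/6 = 11
te_Staff briefing = (1 + 4·3 + 11)/6 = 24/6 = 4
te_Rehearsal = (8 + 4·10 + 18)/6 = 66/6 = 11

Forward pass:
ES_Venue booking = 0; EF_Venue booking = 8
ES_Vendor contracts = 0; EF_Vendor contracts = 11
ES_Permits = 8; EF_Permits = 8+12 = 20
ES_Catering order = 8; EF_Catering order = 8+7 = 15
ES_AV setup = 11; EF_AV setup = 11+14 = 25
ES_Stage build = max(EF_Vendor contracts=11, EF_Permits=20) = 20; EF_Stage build = 20+4 = 24
ES_Marketing push = max(EF_Permits=20, EF_AV setup=25) = 25; EF_Marketing push = 25+11 = 36
ES_Ticketing = 20; EF_Ticketing = 20+11 = 31
ES_Staff briefing = max(EF_Catering order=15, EF_AV setup=25) = 25; EF_Staff briefing = 25+4 = 29
ES_Rehearsal = max(EF_Venue booking=8, EF_Stage build=24, EF_Marketing push=36, EF_Ticketing=31, EF_Staff briefing=29) = 36; EF_Rehearsal = 36+11 = 47
Expected project duration μ = 47 weeks. Critical path: Vendor contracts → AV setup → Marketing push → Rehearsal.

Backward pass:
LF_Rehearsal = 47; LS_Rehearsal = 47−11 = 36
LF_Staff briefing = LS_Rehearsal = 36; LS_Staff briefing = 36−4 = 32
LF_Ticketing = LS_Rehearsal = 36; LS_Ticketing = 36−11 = 25
LF_Marketing push = LS_Rehearsal = 36; LS_Marketing push = 36−11 = 25
LF_Stage build = LS_Rehearsal = 36; LS_Stage build = 36−4 = 32
LF_AV setup = min(LS_Marketing push=25, LS_Staff briefing=32) = 25; LS_AV setup = 25−14 = 11
LF_Catering order = LS_Staff briefing = 32; LS_Catering order = 32−7 = 25
LF_Permits = min(LS_Stage build=32, LS_Marketing push=25, LS_Ticketing=25) = 25; LS_Permits = 25−12 = 13
LF_Vendor contracts = min(LS_AV setup=11, LS_Stage build=32) = 11; LS_Vendor contracts = 11−11 = 0
LF_Venue booking = min(LS_Permits=13, LS_Catering order=25, LS_Rehearsal=36) = 13; LS_Venue booking = 13−8 = 5
Slack_Permits = LS_Permits − ES_Permits = 13 − 8 = 5

5 weeks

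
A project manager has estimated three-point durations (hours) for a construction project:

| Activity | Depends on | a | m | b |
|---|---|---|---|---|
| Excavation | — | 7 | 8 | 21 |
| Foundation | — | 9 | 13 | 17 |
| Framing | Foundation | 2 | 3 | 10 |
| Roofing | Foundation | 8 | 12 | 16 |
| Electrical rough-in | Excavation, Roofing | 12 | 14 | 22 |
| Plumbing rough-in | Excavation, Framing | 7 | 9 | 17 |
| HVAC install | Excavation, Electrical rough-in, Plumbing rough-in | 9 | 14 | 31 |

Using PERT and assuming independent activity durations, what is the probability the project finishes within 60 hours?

0.816

te_Excavation = (7 + 4·8 + 21)/6 = 60/6 = 10; σ²_Excavation = ((21−7)/6)² = 5.444
te_Foundation = (9 + 4·13 + 17)/6 = 78/6 = 13; σ²_Foundation = ((17−9)/6)² = 1.778
te_Framing = (2 + 4·3 + 10)/6 = 24/6 = 4; σ²_Framing = ((10−2)/6)² = 1.778
te_Roofing = (8 + 4·12 + 16)/6 = 72/6 = 12; σ²_Roofing = ((16−8)/6)² = 1.778
te_Electrical rough-in = (12 + 4·14 + 22)/6 = 90/6 = 15; σ²_Electrical rough-in = ((22−12)/6)² = 2.778
te_Plumbing rough-in = (7 + 4·9 + 17)/6 = 60/6 = 10; σ²_Plumbing rough-in = ((17−7)/6)² = 2.778
te_HVAC install = (9 + 4·14 + 31)/6 = 96/6 = 16; σ²_HVAC install = ((31−9)/6)² = 13.444

Forward pass:
ES_Excavation = 0; EF_Excavation = 10
ES_Foundation = 0; EF_Foundation = 13
ES_Framing = 13; EF_Framing = 13+4 = 17
ES_Roofing = 13; EF_Roofing = 13+12 = 25
ES_Electrical rough-in = max(EF_Excavation=10, EF_Roofing=25) = 25; EF_Electrical rough-in = 25+15 = 40
ES_Plumbing rough-in = max(EF_Excavation=10, EF_Framing=17) = 17; EF_Plumbing rough-in = 17+10 = 27
ES_HVAC install = max(EF_Excavation=10, EF_Electrical rough-in=40, EF_Plumbing rough-in=27) = 40; EF_HVAC install = 40+16 = 56
Expected project duration μ = 56 hours. Critical path: Foundation → Roofing → Electrical rough-in → HVAC install.

Variance along critical path = 1.778 + 1.778 + 2.778 + 13.444 = 19.778; σ = √19.778 = 4.447 hours.
Z = (60 − 56) / 4.447 = 0.899
P(T ≤ 60) = Φ(0.899) ≈ 0.816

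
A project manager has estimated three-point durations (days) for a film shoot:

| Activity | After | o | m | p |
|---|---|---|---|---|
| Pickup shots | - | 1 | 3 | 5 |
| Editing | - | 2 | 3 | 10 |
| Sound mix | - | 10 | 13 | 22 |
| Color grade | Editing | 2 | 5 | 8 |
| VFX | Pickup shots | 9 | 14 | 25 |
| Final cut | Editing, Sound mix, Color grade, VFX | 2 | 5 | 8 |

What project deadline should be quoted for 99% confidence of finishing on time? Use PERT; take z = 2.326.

te_Pickup shots = (1 + 4·3 + 5)/6 = 18/6 = 3; σ²_Pickup shots = ((5−1)/6)² = 0.444
te_Editing = (2 + 4·3 + 10)/6 = 24/6 = 4; σ²_Editing = ((10−2)/6)² = 1.778
te_Sound mix = (10 + 4·13 + 22)/6 = 84/6 = 14; σ²_Sound mix = ((22−10)/6)² = 4.000
te_Color grade = (2 + 4·5 + 8)/6 = 30/6 = 5; σ²_Color grade = ((8−2)/6)² = 1.000
te_VFX = (9 + 4·14 + 25)/6 = 90/6 = 15; σ²_VFX = ((25−9)/6)² = 7.111
te_Final cut = (2 + 4·5 + 8)/6 = 30/6 = 5; σ²_Final cut = ((8−2)/6)² = 1.000

Forward pass:
ES_Pickup shots = 0; EF_Pickup shots = 3
ES_Editing = 0; EF_Editing = 4
ES_Sound mix = 0; EF_Sound mix = 14
ES_Color grade = 4; EF_Color grade = 4+5 = 9
ES_VFX = 3; EF_VFX = 3+15 = 18
ES_Final cut = max(EF_Editing=4, EF_Sound mix=14, EF_Color grade=9, EF_VFX=18) = 18; EF_Final cut = 18+5 = 23
Expected project duration μ = 23 days. Critical path: Pickup shots → VFX → Final cut.

Variance along critical path = 0.444 + 7.111 + 1.000 = 8.556; σ = 2.925 days.
D = μ + z·σ = 23 + 2.326·2.925 = 29.8 days

29.8 days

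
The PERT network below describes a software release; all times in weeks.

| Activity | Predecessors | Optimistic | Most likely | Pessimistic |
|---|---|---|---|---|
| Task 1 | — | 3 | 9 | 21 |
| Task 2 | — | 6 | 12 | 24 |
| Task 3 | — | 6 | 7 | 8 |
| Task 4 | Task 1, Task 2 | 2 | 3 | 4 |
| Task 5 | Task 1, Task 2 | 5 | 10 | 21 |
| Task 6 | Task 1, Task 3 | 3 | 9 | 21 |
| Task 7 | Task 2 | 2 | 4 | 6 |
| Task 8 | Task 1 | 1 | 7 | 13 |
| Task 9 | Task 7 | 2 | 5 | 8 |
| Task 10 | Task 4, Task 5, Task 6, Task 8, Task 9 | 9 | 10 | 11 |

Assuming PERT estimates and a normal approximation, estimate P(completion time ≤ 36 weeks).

0.690

te_Task 1 = (3 + 4·9 + 21)/6 = 60/6 = 10; σ²_Task 1 = ((21−3)/6)² = 9.000
te_Task 2 = (6 + 4·12 + 24)/6 = 78/6 = 13; σ²_Task 2 = ((24−6)/6)² = 9.000
te_Task 3 = (6 + 4·7 + 8)/6 = 42/6 = 7; σ²_Task 3 = ((8−6)/6)² = 0.111
te_Task 4 = (2 + 4·3 + 4)/6 = 18/6 = 3; σ²_Task 4 = ((4−2)/6)² = 0.111
te_Task 5 = (5 + 4·10 + 21)/6 = 66/6 = 11; σ²_Task 5 = ((21−5)/6)² = 7.111
te_Task 6 = (3 + 4·9 + 21)/6 = 60/6 = 10; σ²_Task 6 = ((21−3)/6)² = 9.000
te_Task 7 = (2 + 4·4 + 6)/6 = 24/6 = 4; σ²_Task 7 = ((6−2)/6)² = 0.444
te_Task 8 = (1 + 4·7 + 13)/6 = 42/6 = 7; σ²_Task 8 = ((13−1)/6)² = 4.000
te_Task 9 = (2 + 4·5 + 8)/6 = 30/6 = 5; σ²_Task 9 = ((8−2)/6)² = 1.000
te_Task 10 = (9 + 4·10 + 11)/6 = 60/6 = 10; σ²_Task 10 = ((11−9)/6)² = 0.111

Forward pass:
ES_Task 1 = 0; EF_Task 1 = 10
ES_Task 2 = 0; EF_Task 2 = 13
ES_Task 3 = 0; EF_Task 3 = 7
ES_Task 4 = max(EF_Task 1=10, EF_Task 2=13) = 13; EF_Task 4 = 13+3 = 16
ES_Task 5 = max(EF_Task 1=10, EF_Task 2=13) = 13; EF_Task 5 = 13+11 = 24
ES_Task 6 = max(EF_Task 1=10, EF_Task 3=7) = 10; EF_Task 6 = 10+10 = 20
ES_Task 7 = 13; EF_Task 7 = 13+4 = 17
ES_Task 8 = 10; EF_Task 8 = 10+7 = 17
ES_Task 9 = 17; EF_Task 9 = 17+5 = 22
ES_Task 10 = max(EF_Task 4=16, EF_Task 5=24, EF_Task 6=20, EF_Task 8=17, EF_Task 9=22) = 24; EF_Task 10 = 24+10 = 34
Expected project duration μ = 34 weeks. Critical path: Task 2 → Task 5 → Task 10.

Variance along critical path = 9.000 + 7.111 + 0.111 = 16.222; σ = √16.222 = 4.028 weeks.
Z = (36 − 34) / 4.028 = 0.497
P(T ≤ 36) = Φ(0.497) ≈ 0.690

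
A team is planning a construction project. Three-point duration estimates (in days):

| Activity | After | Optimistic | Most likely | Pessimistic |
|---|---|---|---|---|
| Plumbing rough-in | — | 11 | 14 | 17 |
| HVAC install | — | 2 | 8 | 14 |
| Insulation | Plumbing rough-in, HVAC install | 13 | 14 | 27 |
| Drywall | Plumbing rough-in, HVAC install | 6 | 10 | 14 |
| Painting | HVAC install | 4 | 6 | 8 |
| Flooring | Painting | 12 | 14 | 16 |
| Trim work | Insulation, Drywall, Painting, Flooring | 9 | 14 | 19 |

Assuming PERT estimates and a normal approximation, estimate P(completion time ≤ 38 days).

te_Plumbing rough-in = (11 + 4·14 + 17)/6 = 84/6 = 14; σ²_Plumbing rough-in = ((17−11)/6)² = 1.000
te_HVAC install = (2 + 4·8 + 14)/6 = 48/6 = 8; σ²_HVAC install = ((14−2)/6)² = 4.000
te_Insulation = (13 + 4·14 + 27)/6 = 96/6 = 16; σ²_Insulation = ((27−13)/6)² = 5.444
te_Drywall = (6 + 4·10 + 14)/6 = 60/6 = 10; σ²_Drywall = ((14−6)/6)² = 1.778
te_Painting = (4 + 4·6 + 8)/6 = 36/6 = 6; σ²_Painting = ((8−4)/6)² = 0.444
te_Flooring = (12 + 4·14 + 16)/6 = 84/6 = 14; σ²_Flooring = ((16−12)/6)² = 0.444
te_Trim work = (9 + 4·14 + 19)/6 = 84/6 = 14; σ²_Trim work = ((19−9)/6)² = 2.778

Forward pass:
ES_Plumbing rough-in = 0; EF_Plumbing rough-in = 14
ES_HVAC install = 0; EF_HVAC install = 8
ES_Insulation = max(EF_Plumbing rough-in=14, EF_HVAC install=8) = 14; EF_Insulation = 14+16 = 30
ES_Drywall = max(EF_Plumbing rough-in=14, EF_HVAC install=8) = 14; EF_Drywall = 14+10 = 24
ES_Painting = 8; EF_Painting = 8+6 = 14
ES_Flooring = 14; EF_Flooring = 14+14 = 28
ES_Trim work = max(EF_Insulation=30, EF_Drywall=24, EF_Painting=14, EF_Flooring=28) = 30; EF_Trim work = 30+14 = 44
Expected project duration μ = 44 days. Critical path: Plumbing rough-in → Insulation → Trim work.

Variance along critical path = 1.000 + 5.444 + 2.778 = 9.222; σ = √9.222 = 3.037 days.
Z = (38 − 44) / 3.037 = -1.976
P(T ≤ 38) = Φ(-1.976) ≈ 0.024

0.024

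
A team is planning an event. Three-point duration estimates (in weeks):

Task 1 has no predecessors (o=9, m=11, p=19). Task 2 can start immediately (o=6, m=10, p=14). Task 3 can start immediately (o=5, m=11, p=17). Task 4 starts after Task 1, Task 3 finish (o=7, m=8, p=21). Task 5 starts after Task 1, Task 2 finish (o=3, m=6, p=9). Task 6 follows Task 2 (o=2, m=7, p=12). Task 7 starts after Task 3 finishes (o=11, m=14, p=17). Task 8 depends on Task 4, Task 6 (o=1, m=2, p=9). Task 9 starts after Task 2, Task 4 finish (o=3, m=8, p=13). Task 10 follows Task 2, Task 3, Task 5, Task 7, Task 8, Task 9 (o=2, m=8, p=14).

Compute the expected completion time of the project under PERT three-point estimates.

te_Task 1 = (9 + 4·11 + 19)/6 = 72/6 = 12
te_Task 2 = (6 + 4·10 + 14)/6 = 60/6 = 10
te_Task 3 = (5 + 4·11 + 17)/6 = 66/6 = 11
te_Task 4 = (7 + 4·8 + 21)/6 = 60/6 = 10
te_Task 5 = (3 + 4·6 + 9)/6 = 36/6 = 6
te_Task 6 = (2 + 4·7 + 12)/6 = 42/6 = 7
te_Task 7 = (11 + 4·14 + 17)/6 = 84/6 = 14
te_Task 8 = (1 + 4·2 + 9)/6 = 18/6 = 3
te_Task 9 = (3 + 4·8 + 13)/6 = 48/6 = 8
te_Task 10 = (2 + 4·8 + 14)/6 = 48/6 = 8

Forward pass:
ES_Task 1 = 0; EF_Task 1 = 12
ES_Task 2 = 0; EF_Task 2 = 10
ES_Task 3 = 0; EF_Task 3 = 11
ES_Task 4 = max(EF_Task 1=12, EF_Task 3=11) = 12; EF_Task 4 = 12+10 = 22
ES_Task 5 = max(EF_Task 1=12, EF_Task 2=10) = 12; EF_Task 5 = 12+6 = 18
ES_Task 6 = 10; EF_Task 6 = 10+7 = 17
ES_Task 7 = 11; EF_Task 7 = 11+14 = 25
ES_Task 8 = max(EF_Task 4=22, EF_Task 6=17) = 22; EF_Task 8 = 22+3 = 25
ES_Task 9 = max(EF_Task 2=10, EF_Task 4=22) = 22; EF_Task 9 = 22+8 = 30
ES_Task 10 = max(EF_Task 2=10, EF_Task 3=11, EF_Task 5=18, EF_Task 7=25, EF_Task 8=25, EF_Task 9=30) = 30; EF_Task 10 = 30+8 = 38
Expected project duration μ = 38 weeks. Critical path: Task 1 → Task 4 → Task 9 → Task 10.

38 weeks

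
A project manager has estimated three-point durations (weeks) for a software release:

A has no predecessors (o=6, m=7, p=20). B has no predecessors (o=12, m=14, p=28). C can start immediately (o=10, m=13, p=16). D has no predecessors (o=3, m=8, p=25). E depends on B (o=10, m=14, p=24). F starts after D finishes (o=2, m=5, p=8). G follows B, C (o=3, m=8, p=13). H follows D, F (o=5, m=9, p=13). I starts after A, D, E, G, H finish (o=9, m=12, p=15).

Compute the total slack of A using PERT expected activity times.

te_A = (6 + 4·7 + 20)/6 = 54/6 = 9
te_B = (12 + 4·14 + 28)/6 = 96/6 = 16
te_C = (10 + 4·13 + 16)/6 = 78/6 = 13
te_D = (3 + 4·8 + 25)/6 = 60/6 = 10
te_E = (10 + 4·14 + 24)/6 = 90/6 = 15
te_F = (2 + 4·5 + 8)/6 = 30/6 = 5
te_G = (3 + 4·8 + 13)/6 = 48/6 = 8
te_H = (5 + 4·9 + 13)/6 = 54/6 = 9
te_I = (9 + 4·12 + 15)/6 = 72/6 = 12

Forward pass:
ES_A = 0; EF_A = 9
ES_B = 0; EF_B = 16
ES_C = 0; EF_C = 13
ES_D = 0; EF_D = 10
ES_E = 16; EF_E = 16+15 = 31
ES_F = 10; EF_F = 10+5 = 15
ES_G = max(EF_B=16, EF_C=13) = 16; EF_G = 16+8 = 24
ES_H = max(EF_D=10, EF_F=15) = 15; EF_H = 15+9 = 24
ES_I = max(EF_A=9, EF_D=10, EF_E=31, EF_G=24, EF_H=24) = 31; EF_I = 31+12 = 43
Expected project duration μ = 43 weeks. Critical path: B → E → I.

Backward pass:
LF_I = 43; LS_I = 43−12 = 31
LF_H = LS_I = 31; LS_H = 31−9 = 22
LF_G = LS_I = 31; LS_G = 31−8 = 23
LF_F = LS_H = 22; LS_F = 22−5 = 17
LF_E = LS_I = 31; LS_E = 31−15 = 16
LF_D = min(LS_F=17, LS_H=22, LS_I=31) = 17; LS_D = 17−10 = 7
LF_C = LS_G = 23; LS_C = 23−13 = 10
LF_B = min(LS_E=16, LS_G=23) = 16; LS_B = 16−16 = 0
LF_A = LS_I = 31; LS_A = 31−9 = 22
Slack_A = LS_A − ES_A = 22 − 0 = 22

22 weeks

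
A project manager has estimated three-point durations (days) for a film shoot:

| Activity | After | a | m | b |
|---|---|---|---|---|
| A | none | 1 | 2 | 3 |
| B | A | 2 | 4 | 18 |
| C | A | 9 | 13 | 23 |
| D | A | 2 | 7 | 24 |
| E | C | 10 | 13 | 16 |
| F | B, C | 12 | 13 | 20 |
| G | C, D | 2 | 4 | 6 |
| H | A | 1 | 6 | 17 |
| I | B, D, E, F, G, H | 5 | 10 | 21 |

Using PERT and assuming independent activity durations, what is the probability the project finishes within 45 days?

te_A = (1 + 4·2 + 3)/6 = 12/6 = 2; σ²_A = ((3−1)/6)² = 0.111
te_B = (2 + 4·4 + 18)/6 = 36/6 = 6; σ²_B = ((18−2)/6)² = 7.111
te_C = (9 + 4·13 + 23)/6 = 84/6 = 14; σ²_C = ((23−9)/6)² = 5.444
te_D = (2 + 4·7 + 24)/6 = 54/6 = 9; σ²_D = ((24−2)/6)² = 13.444
te_E = (10 + 4·13 + 16)/6 = 78/6 = 13; σ²_E = ((16−10)/6)² = 1.000
te_F = (12 + 4·13 + 20)/6 = 84/6 = 14; σ²_F = ((20−12)/6)² = 1.778
te_G = (2 + 4·4 + 6)/6 = 24/6 = 4; σ²_G = ((6−2)/6)² = 0.444
te_H = (1 + 4·6 + 17)/6 = 42/6 = 7; σ²_H = ((17−1)/6)² = 7.111
te_I = (5 + 4·10 + 21)/6 = 66/6 = 11; σ²_I = ((21−5)/6)² = 7.111

Forward pass:
ES_A = 0; EF_A = 2
ES_B = 2; EF_B = 2+6 = 8
ES_C = 2; EF_C = 2+14 = 16
ES_D = 2; EF_D = 2+9 = 11
ES_E = 16; EF_E = 16+13 = 29
ES_F = max(EF_B=8, EF_C=16) = 16; EF_F = 16+14 = 30
ES_G = max(EF_C=16, EF_D=11) = 16; EF_G = 16+4 = 20
ES_H = 2; EF_H = 2+7 = 9
ES_I = max(EF_B=8, EF_D=11, EF_E=29, EF_F=30, EF_G=20, EF_H=9) = 30; EF_I = 30+11 = 41
Expected project duration μ = 41 days. Critical path: A → C → F → I.

Variance along critical path = 0.111 + 5.444 + 1.778 + 7.111 = 14.444; σ = √14.444 = 3.801 days.
Z = (45 − 41) / 3.801 = 1.052
P(T ≤ 45) = Φ(1.052) ≈ 0.854

0.854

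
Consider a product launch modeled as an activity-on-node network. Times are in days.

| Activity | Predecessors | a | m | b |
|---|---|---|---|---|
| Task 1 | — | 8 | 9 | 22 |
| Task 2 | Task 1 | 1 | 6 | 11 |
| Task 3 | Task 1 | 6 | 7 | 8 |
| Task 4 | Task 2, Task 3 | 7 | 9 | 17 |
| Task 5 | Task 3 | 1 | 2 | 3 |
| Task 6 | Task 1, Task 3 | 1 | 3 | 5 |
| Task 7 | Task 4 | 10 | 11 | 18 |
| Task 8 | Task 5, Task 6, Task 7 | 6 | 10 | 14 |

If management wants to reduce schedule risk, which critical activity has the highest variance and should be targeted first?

te_Task 1 = (8 + 4·9 + 22)/6 = 66/6 = 11; σ²_Task 1 = ((22−8)/6)² = 5.444
te_Task 2 = (1 + 4·6 + 11)/6 = 36/6 = 6; σ²_Task 2 = ((11−1)/6)² = 2.778
te_Task 3 = (6 + 4·7 + 8)/6 = 42/6 = 7; σ²_Task 3 = ((8−6)/6)² = 0.111
te_Task 4 = (7 + 4·9 + 17)/6 = 60/6 = 10; σ²_Task 4 = ((17−7)/6)² = 2.778
te_Task 5 = (1 + 4·2 + 3)/6 = 12/6 = 2; σ²_Task 5 = ((3−1)/6)² = 0.111
te_Task 6 = (1 + 4·3 + 5)/6 = 18/6 = 3; σ²_Task 6 = ((5−1)/6)² = 0.444
te_Task 7 = (10 + 4·11 + 18)/6 = 72/6 = 12; σ²_Task 7 = ((18−10)/6)² = 1.778
te_Task 8 = (6 + 4·10 + 14)/6 = 60/6 = 10; σ²_Task 8 = ((14−6)/6)² = 1.778

Forward pass:
ES_Task 1 = 0; EF_Task 1 = 11
ES_Task 2 = 11; EF_Task 2 = 11+6 = 17
ES_Task 3 = 11; EF_Task 3 = 11+7 = 18
ES_Task 4 = max(EF_Task 2=17, EF_Task 3=18) = 18; EF_Task 4 = 18+10 = 28
ES_Task 5 = 18; EF_Task 5 = 18+2 = 20
ES_Task 6 = max(EF_Task 1=11, EF_Task 3=18) = 18; EF_Task 6 = 18+3 = 21
ES_Task 7 = 28; EF_Task 7 = 28+12 = 40
ES_Task 8 = max(EF_Task 5=20, EF_Task 6=21, EF_Task 7=40) = 40; EF_Task 8 = 40+10 = 50
Expected project duration μ = 50 days. Critical path: Task 1 → Task 3 → Task 4 → Task 7 → Task 8.

Variances on critical path: σ²_Task 1=5.444, σ²_Task 3=0.111, σ²_Task 4=2.778, σ²_Task 7=1.778, σ²_Task 8=1.778.
Largest is σ²_Task 1 = 5.444.

Task 1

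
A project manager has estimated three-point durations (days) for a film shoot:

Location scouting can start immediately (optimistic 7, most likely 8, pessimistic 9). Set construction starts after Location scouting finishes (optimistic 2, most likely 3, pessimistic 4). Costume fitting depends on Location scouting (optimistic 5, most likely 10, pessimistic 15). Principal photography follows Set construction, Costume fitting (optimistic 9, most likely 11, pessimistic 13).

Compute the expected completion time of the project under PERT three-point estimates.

29 days

te_Location scouting = (7 + 4·8 + 9)/6 = 48/6 = 8
te_Set construction = (2 + 4·3 + 4)/6 = 18/6 = 3
te_Costume fitting = (5 + 4·10 + 15)/6 = 60/6 = 10
te_Principal photography = (9 + 4·11 + 13)/6 = 66/6 = 11

Forward pass:
ES_Location scouting = 0; EF_Location scouting = 8
ES_Set construction = 8; EF_Set construction = 8+3 = 11
ES_Costume fitting = 8; EF_Costume fitting = 8+10 = 18
ES_Principal photography = max(EF_Set construction=11, EF_Costume fitting=18) = 18; EF_Principal photography = 18+11 = 29
Expected project duration μ = 29 days. Critical path: Location scouting → Costume fitting → Principal photography.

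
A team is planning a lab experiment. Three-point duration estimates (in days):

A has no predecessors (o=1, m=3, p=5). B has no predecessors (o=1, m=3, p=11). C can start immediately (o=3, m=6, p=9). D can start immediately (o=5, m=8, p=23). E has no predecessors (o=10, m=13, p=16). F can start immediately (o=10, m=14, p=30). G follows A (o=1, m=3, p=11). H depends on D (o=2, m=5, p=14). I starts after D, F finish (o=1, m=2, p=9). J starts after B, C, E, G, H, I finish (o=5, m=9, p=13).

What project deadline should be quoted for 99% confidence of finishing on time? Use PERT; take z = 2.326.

te_A = (1 + 4·3 + 5)/6 = 18/6 = 3; σ²_A = ((5−1)/6)² = 0.444
te_B = (1 + 4·3 + 11)/6 = 24/6 = 4; σ²_B = ((11−1)/6)² = 2.778
te_C = (3 + 4·6 + 9)/6 = 36/6 = 6; σ²_C = ((9−3)/6)² = 1.000
te_D = (5 + 4·8 + 23)/6 = 60/6 = 10; σ²_D = ((23−5)/6)² = 9.000
te_E = (10 + 4·13 + 16)/6 = 78/6 = 13; σ²_E = ((16−10)/6)² = 1.000
te_F = (10 + 4·14 + 30)/6 = 96/6 = 16; σ²_F = ((30−10)/6)² = 11.111
te_G = (1 + 4·3 + 11)/6 = 24/6 = 4; σ²_G = ((11−1)/6)² = 2.778
te_H = (2 + 4·5 + 14)/6 = 36/6 = 6; σ²_H = ((14−2)/6)² = 4.000
te_I = (1 + 4·2 + 9)/6 = 18/6 = 3; σ²_I = ((9−1)/6)² = 1.778
te_J = (5 + 4·9 + 13)/6 = 54/6 = 9; σ²_J = ((13−5)/6)² = 1.778

Forward pass:
ES_A = 0; EF_A = 3
ES_B = 0; EF_B = 4
ES_C = 0; EF_C = 6
ES_D = 0; EF_D = 10
ES_E = 0; EF_E = 13
ES_F = 0; EF_F = 16
ES_G = 3; EF_G = 3+4 = 7
ES_H = 10; EF_H = 10+6 = 16
ES_I = max(EF_D=10, EF_F=16) = 16; EF_I = 16+3 = 19
ES_J = max(EF_B=4, EF_C=6, EF_E=13, EF_G=7, EF_H=16, EF_I=19) = 19; EF_J = 19+9 = 28
Expected project duration μ = 28 days. Critical path: F → I → J.

Variance along critical path = 11.111 + 1.778 + 1.778 = 14.667; σ = 3.830 days.
D = μ + z·σ = 28 + 2.326·3.830 = 36.9 days

36.9 days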